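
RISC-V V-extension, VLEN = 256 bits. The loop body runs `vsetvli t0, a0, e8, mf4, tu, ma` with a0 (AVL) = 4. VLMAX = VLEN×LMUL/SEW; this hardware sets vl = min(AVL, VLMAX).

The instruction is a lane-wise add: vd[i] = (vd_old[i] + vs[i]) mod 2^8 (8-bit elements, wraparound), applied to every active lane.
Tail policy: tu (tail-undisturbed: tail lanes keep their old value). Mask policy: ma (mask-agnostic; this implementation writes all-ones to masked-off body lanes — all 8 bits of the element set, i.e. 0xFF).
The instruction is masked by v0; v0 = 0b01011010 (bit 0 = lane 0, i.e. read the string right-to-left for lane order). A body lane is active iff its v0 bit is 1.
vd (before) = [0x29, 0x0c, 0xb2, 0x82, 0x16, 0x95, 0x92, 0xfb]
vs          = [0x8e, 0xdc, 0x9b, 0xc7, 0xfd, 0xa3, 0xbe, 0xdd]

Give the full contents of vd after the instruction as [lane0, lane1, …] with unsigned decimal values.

VLMAX = VLEN×LMUL/SEW = 256×1/4/8 = 8
vl = min(AVL, VLMAX) = min(4, 8) = 4
  i=0: mask-off/ones → 255
  i=1: add(0x0c,0xdc) → 232
  i=2: mask-off/ones → 255
  i=3: add(0x82,0xc7) → 73
  i=4: tail/keep → 22
  i=5: tail/keep → 149
  i=6: tail/keep → 146
  i=7: tail/keep → 251

vd = [255, 232, 255, 73, 22, 149, 146, 251]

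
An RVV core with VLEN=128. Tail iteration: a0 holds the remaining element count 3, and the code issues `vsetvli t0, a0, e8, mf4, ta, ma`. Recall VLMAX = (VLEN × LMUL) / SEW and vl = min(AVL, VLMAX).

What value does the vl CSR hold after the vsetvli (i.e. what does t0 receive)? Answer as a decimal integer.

vl = 3

lanes per group: 128·1/4/8 = 4
vl ← min(3, 4) = 3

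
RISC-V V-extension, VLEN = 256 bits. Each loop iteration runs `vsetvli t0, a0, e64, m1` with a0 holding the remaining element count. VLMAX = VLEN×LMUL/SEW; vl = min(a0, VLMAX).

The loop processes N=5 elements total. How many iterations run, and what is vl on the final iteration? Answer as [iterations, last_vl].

VLMAX = (256 × 1) / 64 = 4 lanes
N=5: ⌈5/4⌉ = 2 iters; last vl = 5 − 1×4 = 1

[iterations, last_vl] = [2, 1]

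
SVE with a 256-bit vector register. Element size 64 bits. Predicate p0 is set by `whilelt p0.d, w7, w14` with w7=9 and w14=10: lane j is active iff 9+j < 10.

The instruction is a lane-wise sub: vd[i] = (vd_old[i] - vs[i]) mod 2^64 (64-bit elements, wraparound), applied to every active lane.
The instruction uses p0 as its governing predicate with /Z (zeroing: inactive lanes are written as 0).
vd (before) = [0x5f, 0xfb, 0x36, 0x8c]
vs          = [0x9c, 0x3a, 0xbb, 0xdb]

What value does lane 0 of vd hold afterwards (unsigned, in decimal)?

256-bit reg / 64-bit elem → 4 lanes
active while 9+j < 10, i.e. j ∈ [0,1) capped at 4 ⇒ 1
lane  0: sub(0x5f,0x9c) ⇒ 0xffffffffffffffc3
lane  1: tail/zero ⇒ 0x00
lane  2: tail/zero ⇒ 0x00
lane  3: tail/zero ⇒ 0x00

vd[0] = 18446744073709551555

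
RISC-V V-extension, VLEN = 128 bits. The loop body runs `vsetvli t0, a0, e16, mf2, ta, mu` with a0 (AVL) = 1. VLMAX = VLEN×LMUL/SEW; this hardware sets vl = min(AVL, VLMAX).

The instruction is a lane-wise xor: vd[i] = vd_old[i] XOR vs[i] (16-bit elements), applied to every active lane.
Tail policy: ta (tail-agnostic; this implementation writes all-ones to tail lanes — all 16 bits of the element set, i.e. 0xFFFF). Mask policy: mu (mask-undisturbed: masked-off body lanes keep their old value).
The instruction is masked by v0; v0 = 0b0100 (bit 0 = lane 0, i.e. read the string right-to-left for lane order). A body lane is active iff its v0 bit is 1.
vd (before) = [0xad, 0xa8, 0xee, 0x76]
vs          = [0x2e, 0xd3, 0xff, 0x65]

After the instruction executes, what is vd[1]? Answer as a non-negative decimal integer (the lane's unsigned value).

VLMAX = VLEN×LMUL/SEW = 128×1/2/16 = 4
vl ← min(1, 4) = 1
  i=0: mask-off/keep → 173
  i=1: tail/ones → 65535
  i=2: tail/ones → 65535
  i=3: tail/ones → 65535

vd[1] = 65535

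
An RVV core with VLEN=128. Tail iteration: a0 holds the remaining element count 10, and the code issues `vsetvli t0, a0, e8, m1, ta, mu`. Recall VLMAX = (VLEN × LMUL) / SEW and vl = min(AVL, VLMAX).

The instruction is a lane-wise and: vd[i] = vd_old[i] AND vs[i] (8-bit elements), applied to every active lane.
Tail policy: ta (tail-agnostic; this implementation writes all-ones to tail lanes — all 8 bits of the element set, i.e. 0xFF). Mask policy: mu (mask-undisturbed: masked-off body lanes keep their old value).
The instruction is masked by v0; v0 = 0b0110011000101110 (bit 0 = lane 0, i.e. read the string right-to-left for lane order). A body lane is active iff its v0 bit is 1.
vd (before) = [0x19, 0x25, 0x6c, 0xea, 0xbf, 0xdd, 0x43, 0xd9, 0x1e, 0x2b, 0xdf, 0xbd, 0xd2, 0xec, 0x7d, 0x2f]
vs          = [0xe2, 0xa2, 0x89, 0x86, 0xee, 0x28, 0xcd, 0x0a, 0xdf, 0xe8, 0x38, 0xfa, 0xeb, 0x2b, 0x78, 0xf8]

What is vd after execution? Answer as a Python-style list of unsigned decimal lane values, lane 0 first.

lanes per group: 128·1/8 = 16
vl = min(AVL, VLMAX) = min(10, 16) = 10
[0] mask-off/keep = 0x19
[1] and(0x25,0xa2) = 0x20
[2] and(0x6c,0x89) = 0x08
[3] and(0xea,0x86) = 0x82
[4] mask-off/keep = 0xbf
[5] and(0xdd,0x28) = 0x08
[6] mask-off/keep = 0x43
[7] mask-off/keep = 0xd9
[8] mask-off/keep = 0x1e
[9] and(0x2b,0xe8) = 0x28
[10] tail/ones = 0xff
[11] tail/ones = 0xff
[12] tail/ones = 0xff
[13] tail/ones = 0xff
[14] tail/ones = 0xff
[15] tail/ones = 0xff

vd = [25, 32, 8, 130, 191, 8, 67, 217, 30, 40, 255, 255, 255, 255, 255, 255]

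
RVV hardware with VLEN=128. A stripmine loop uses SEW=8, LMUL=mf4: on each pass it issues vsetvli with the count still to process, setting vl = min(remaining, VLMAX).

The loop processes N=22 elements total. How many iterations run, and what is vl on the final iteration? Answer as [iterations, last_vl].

VLMAX = (128 × 1/4) / 8 = 4 lanes
iterations = ceil(22/4) = 6; final-pass vl = 2

[iterations, last_vl] = [6, 2]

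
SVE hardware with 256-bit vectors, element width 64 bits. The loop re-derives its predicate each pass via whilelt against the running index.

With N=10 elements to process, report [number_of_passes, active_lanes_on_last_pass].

lane count: 256 div 64 = 4
iterations = ceil(10/4) = 3; final-pass vl = 2

[iterations, last_vl] = [3, 2]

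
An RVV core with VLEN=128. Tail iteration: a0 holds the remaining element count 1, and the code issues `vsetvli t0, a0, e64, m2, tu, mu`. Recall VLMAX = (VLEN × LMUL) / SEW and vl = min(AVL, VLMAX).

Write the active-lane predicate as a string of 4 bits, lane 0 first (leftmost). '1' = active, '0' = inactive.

predicate = 1000

lanes per group: 128·2/64 = 4
vl = min(AVL, VLMAX) = min(1, 4) = 1
bits (lane 0 leftmost): 1000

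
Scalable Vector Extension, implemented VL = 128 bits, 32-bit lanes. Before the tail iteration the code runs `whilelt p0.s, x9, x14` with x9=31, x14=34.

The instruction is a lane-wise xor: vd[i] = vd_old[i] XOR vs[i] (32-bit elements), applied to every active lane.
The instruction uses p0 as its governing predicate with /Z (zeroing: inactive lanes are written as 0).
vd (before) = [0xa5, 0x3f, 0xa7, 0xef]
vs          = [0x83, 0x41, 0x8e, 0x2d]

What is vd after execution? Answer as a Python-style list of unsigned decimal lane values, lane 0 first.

register lanes = 128/32 = 4
whilelt: lane j active iff 31+j < 34 → j < 3 → 3 active
vd[0] xor(0xa5,0x83) -> 0x26
vd[1] xor(0x3f,0x41) -> 0x7e
vd[2] xor(0xa7,0x8e) -> 0x29
vd[3] tail/zero -> 0x00

vd = [38, 126, 41, 0]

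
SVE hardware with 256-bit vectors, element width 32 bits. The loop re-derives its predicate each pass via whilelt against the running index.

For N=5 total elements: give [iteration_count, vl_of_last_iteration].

[iterations, last_vl] = [1, 5]

256-bit reg / 32-bit elem → 8 lanes
iterations = ceil(5/8) = 1; final-pass vl = 5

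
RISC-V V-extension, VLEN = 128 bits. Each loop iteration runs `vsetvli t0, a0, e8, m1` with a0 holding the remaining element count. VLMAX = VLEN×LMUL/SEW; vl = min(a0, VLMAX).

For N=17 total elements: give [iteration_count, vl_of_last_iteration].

[iterations, last_vl] = [2, 1]

lanes per group: 128·1/8 = 16
17 elements at 16/iter → 2 passes, remainder 1 on the last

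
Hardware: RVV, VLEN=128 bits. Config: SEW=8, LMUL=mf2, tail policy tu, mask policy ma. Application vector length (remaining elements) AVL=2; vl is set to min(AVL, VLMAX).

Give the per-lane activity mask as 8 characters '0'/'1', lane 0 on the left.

predicate = 11000000

lanes per group: 128·1/2/8 = 8
AVL=2 ≤ VLMAX=8, so vl = 2
bits (lane 0 leftmost): 11000000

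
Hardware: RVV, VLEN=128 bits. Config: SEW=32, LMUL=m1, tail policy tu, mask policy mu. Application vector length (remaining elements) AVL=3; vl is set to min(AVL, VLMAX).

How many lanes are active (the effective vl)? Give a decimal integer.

vl = 3

VLMAX = VLEN×LMUL/SEW = 128×1/32 = 4
AVL=3 ≤ VLMAX=4, so vl = 3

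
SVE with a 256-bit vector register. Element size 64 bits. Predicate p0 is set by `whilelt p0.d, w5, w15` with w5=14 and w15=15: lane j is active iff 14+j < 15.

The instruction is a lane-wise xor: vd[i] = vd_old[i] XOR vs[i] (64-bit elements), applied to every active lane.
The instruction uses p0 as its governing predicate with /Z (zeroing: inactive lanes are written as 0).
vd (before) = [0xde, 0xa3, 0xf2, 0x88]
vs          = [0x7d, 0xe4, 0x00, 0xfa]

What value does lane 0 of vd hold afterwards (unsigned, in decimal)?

vd[0] = 163

register lanes = 256/64 = 4
p0[j] = (14+j < 15); true for j=0..0 → 1 lanes set
[0] xor(0xde,0x7d) = 0xa3
[1] tail/zero = 0x00
[2] tail/zero = 0x00
[3] tail/zero = 0x00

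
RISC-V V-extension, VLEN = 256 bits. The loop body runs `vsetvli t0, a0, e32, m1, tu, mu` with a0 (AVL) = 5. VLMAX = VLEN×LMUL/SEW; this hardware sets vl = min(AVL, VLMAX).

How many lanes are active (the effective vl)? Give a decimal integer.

lanes per group: 256·1/32 = 8
AVL=5 ≤ VLMAX=8, so vl = 5

vl = 5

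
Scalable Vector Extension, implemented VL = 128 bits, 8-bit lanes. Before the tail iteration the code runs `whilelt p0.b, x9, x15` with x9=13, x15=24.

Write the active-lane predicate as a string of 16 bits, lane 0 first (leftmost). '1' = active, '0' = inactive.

lane count: 128 div 8 = 16
p0[j] = (13+j < 24); true for j=0..10 → 11 lanes set
bits (lane 0 leftmost): 1111111111100000

predicate = 1111111111100000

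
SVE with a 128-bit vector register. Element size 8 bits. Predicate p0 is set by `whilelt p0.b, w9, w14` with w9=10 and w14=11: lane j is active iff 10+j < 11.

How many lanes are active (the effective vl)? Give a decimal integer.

register lanes = 128/8 = 16
p0[j] = (10+j < 11); true for j=0..0 → 1 lanes set

vl = 1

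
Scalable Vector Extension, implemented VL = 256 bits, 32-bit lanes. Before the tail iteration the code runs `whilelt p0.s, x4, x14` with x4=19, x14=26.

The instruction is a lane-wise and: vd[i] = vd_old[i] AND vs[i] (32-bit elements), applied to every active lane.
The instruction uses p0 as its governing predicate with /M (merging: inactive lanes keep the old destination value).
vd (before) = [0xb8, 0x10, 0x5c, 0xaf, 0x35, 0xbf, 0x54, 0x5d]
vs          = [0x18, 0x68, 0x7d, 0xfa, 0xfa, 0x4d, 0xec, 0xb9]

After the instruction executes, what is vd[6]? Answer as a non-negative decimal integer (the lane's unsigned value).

256-bit reg / 32-bit elem → 8 lanes
whilelt: lane j active iff 19+j < 26 → j < 7 → 7 active
vd[0] and(0xb8,0x18) -> 0x18
vd[1] and(0x10,0x68) -> 0x00
vd[2] and(0x5c,0x7d) -> 0x5c
vd[3] and(0xaf,0xfa) -> 0xaa
vd[4] and(0x35,0xfa) -> 0x30
vd[5] and(0xbf,0x4d) -> 0x0d
vd[6] and(0x54,0xec) -> 0x44
vd[7] tail/keep -> 0x5d

vd[6] = 68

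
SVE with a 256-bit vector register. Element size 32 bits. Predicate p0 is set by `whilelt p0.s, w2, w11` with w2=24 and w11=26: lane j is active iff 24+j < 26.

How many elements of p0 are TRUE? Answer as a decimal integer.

vl = 2

register lanes = 256/32 = 8
whilelt: lane j active iff 24+j < 26 → j < 2 → 2 active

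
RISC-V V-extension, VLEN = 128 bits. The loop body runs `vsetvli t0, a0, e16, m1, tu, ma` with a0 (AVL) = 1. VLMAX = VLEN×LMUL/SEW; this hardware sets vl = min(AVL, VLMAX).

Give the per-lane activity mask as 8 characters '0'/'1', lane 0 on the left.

VLMAX = (128 × 1) / 16 = 8 lanes
vl = min(AVL, VLMAX) = min(1, 8) = 1
bits (lane 0 leftmost): 10000000

predicate = 10000000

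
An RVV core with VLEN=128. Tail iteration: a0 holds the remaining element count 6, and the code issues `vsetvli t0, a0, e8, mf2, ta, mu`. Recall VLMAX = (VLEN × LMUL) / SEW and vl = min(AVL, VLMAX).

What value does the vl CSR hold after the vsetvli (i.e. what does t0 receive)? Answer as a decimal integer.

VLMAX = VLEN×LMUL/SEW = 128×1/2/8 = 8
vl ← min(6, 8) = 6

vl = 6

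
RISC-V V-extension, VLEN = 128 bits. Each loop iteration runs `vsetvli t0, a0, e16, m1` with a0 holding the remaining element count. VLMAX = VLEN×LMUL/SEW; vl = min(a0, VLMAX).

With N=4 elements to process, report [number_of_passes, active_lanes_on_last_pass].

VLMAX = (128 × 1) / 16 = 8 lanes
iterations = ceil(4/8) = 1; final-pass vl = 4

[iterations, last_vl] = [1, 4]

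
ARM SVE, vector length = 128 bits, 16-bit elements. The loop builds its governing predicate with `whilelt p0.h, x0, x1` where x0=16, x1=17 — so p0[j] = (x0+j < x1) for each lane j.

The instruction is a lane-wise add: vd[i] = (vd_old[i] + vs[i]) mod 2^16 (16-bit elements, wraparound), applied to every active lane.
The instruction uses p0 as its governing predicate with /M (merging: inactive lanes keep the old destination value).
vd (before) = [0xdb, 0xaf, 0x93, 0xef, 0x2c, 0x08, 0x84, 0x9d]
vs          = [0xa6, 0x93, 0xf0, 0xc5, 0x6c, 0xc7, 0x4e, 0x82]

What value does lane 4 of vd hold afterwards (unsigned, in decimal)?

128-bit reg / 16-bit elem → 8 lanes
p0[j] = (16+j < 17); true for j=0..0 → 1 lanes set
vd[0] add(0xdb,0xa6) -> 0x181
vd[1] tail/keep -> 0xaf
vd[2] tail/keep -> 0x93
vd[3] tail/keep -> 0xef
vd[4] tail/keep -> 0x2c
vd[5] tail/keep -> 0x08
vd[6] tail/keep -> 0x84
vd[7] tail/keep -> 0x9d

vd[4] = 44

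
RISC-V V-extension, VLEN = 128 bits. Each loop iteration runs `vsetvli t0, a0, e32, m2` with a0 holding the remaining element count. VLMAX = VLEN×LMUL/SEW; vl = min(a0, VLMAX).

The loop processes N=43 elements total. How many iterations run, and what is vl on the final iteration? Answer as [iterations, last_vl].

VLMAX = VLEN×LMUL/SEW = 128×2/32 = 8
43 elements at 8/iter → 6 passes, remainder 3 on the last

[iterations, last_vl] = [6, 3]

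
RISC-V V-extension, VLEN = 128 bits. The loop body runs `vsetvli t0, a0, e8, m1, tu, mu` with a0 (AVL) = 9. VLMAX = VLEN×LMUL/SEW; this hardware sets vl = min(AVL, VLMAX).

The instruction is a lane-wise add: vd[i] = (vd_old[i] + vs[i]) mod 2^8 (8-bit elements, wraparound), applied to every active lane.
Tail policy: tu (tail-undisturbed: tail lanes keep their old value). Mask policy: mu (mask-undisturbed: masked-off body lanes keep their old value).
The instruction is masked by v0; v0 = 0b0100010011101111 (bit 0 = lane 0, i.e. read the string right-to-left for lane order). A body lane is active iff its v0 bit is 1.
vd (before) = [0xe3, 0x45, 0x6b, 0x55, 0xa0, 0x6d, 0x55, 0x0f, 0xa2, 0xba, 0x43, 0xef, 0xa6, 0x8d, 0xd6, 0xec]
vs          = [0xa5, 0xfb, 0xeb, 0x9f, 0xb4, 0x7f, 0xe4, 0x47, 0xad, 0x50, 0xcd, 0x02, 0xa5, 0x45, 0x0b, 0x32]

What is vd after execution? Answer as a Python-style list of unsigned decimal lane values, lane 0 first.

vd = [136, 64, 86, 244, 160, 236, 57, 86, 162, 186, 67, 239, 166, 141, 214, 236]

VLMAX = VLEN×LMUL/SEW = 128×1/8 = 16
vl ← min(9, 16) = 9
  i=0: add(0xe3,0xa5) → 136
  i=1: add(0x45,0xfb) → 64
  i=2: add(0x6b,0xeb) → 86
  i=3: add(0x55,0x9f) → 244
  i=4: mask-off/keep → 160
  i=5: add(0x6d,0x7f) → 236
  i=6: add(0x55,0xe4) → 57
  i=7: add(0x0f,0x47) → 86
  i=8: mask-off/keep → 162
  i=9: tail/keep → 186
  i=10: tail/keep → 67
  i=11: tail/keep → 239
  i=12: tail/keep → 166
  i=13: tail/keep → 141
  i=14: tail/keep → 214
  i=15: tail/keep → 236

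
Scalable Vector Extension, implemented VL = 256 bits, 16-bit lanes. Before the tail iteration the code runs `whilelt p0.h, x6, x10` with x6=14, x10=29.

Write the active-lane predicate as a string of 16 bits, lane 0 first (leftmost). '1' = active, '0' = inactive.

predicate = 1111111111111110

lane count: 256 div 16 = 16
whilelt: lane j active iff 14+j < 29 → j < 15 → 15 active
bits (lane 0 leftmost): 1111111111111110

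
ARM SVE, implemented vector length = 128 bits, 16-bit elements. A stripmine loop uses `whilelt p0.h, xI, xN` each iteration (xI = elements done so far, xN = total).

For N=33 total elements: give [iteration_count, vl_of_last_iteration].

[iterations, last_vl] = [5, 1]

register lanes = 128/16 = 8
iterations = ceil(33/8) = 5; final-pass vl = 1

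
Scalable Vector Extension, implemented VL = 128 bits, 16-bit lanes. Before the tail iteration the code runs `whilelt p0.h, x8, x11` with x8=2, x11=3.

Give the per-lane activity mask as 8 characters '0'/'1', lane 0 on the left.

predicate = 10000000

register lanes = 128/16 = 8
p0[j] = (2+j < 3); true for j=0..0 → 1 lanes set
bits (lane 0 leftmost): 10000000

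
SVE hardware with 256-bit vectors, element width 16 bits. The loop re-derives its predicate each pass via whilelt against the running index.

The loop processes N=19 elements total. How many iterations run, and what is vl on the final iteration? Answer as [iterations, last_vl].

256-bit reg / 16-bit elem → 16 lanes
iterations = ceil(19/16) = 2; final-pass vl = 3

[iterations, last_vl] = [2, 3]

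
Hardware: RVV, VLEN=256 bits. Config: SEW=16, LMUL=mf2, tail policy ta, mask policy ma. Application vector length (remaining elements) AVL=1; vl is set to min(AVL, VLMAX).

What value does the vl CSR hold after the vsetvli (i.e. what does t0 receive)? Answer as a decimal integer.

vl = 1

VLMAX = (256 × 1/2) / 16 = 8 lanes
AVL=1 ≤ VLMAX=8, so vl = 1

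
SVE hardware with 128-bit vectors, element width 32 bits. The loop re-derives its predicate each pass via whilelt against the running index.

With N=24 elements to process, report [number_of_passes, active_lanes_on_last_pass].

[iterations, last_vl] = [6, 4]

register lanes = 128/32 = 4
iterations = ceil(24/4) = 6; final-pass vl = 4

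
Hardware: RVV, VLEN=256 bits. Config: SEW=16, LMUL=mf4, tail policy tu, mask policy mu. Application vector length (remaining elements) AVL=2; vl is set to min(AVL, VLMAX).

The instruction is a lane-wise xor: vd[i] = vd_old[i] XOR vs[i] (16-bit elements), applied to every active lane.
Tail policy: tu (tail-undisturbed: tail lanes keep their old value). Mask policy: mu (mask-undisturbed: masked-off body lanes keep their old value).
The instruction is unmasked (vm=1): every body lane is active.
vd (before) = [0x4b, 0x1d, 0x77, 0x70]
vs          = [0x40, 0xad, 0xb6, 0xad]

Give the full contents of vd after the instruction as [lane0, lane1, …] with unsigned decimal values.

VLMAX = VLEN×LMUL/SEW = 256×1/4/16 = 4
vl = min(AVL, VLMAX) = min(2, 4) = 2
vd[0] xor(0x4b,0x40) -> 0x0b
vd[1] xor(0x1d,0xad) -> 0xb0
vd[2] tail/keep -> 0x77
vd[3] tail/keep -> 0x70

vd = [11, 176, 119, 112]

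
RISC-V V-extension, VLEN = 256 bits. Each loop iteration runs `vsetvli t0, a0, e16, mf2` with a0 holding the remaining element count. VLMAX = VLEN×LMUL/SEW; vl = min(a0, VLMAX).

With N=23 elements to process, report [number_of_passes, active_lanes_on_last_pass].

lanes per group: 256·1/2/16 = 8
23 elements at 8/iter → 3 passes, remainder 7 on the last

[iterations, last_vl] = [3, 7]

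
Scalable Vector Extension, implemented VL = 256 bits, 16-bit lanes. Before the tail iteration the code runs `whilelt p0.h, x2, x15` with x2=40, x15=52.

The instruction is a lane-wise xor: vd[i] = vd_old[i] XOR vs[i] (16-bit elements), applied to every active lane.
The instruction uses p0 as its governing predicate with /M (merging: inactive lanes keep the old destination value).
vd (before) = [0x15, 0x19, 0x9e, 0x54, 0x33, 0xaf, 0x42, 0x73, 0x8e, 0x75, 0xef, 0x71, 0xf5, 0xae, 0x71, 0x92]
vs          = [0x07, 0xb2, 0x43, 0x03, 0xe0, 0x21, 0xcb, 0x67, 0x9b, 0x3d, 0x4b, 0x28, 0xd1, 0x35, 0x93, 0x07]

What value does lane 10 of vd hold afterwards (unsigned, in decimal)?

lane count: 256 div 16 = 16
whilelt: lane j active iff 40+j < 52 → j < 12 → 12 active
[0] xor(0x15,0x07) = 0x12
[1] xor(0x19,0xb2) = 0xab
[2] xor(0x9e,0x43) = 0xdd
[3] xor(0x54,0x03) = 0x57
[4] xor(0x33,0xe0) = 0xd3
[5] xor(0xaf,0x21) = 0x8e
[6] xor(0x42,0xcb) = 0x89
[7] xor(0x73,0x67) = 0x14
[8] xor(0x8e,0x9b) = 0x15
[9] xor(0x75,0x3d) = 0x48
[10] xor(0xef,0x4b) = 0xa4
[11] xor(0x71,0x28) = 0x59
[12] tail/keep = 0xf5
[13] tail/keep = 0xae
[14] tail/keep = 0x71
[15] tail/keep = 0x92

vd[10] = 164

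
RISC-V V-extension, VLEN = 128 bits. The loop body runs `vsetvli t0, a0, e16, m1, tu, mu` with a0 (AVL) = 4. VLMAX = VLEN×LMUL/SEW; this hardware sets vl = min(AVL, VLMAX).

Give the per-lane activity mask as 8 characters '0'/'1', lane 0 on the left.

lanes per group: 128·1/16 = 8
vl = min(AVL, VLMAX) = min(4, 8) = 4
bits (lane 0 leftmost): 11110000

predicate = 11110000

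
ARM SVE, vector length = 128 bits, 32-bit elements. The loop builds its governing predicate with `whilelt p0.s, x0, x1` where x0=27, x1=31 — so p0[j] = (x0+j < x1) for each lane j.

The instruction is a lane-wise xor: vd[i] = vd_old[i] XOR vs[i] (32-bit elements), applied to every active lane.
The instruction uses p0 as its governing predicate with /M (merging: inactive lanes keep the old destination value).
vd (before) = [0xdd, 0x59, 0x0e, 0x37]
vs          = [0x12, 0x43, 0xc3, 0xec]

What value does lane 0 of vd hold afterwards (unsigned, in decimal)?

128-bit reg / 32-bit elem → 4 lanes
p0[j] = (27+j < 31); true for j=0..3 → 4 lanes set
  i=0: xor(0xdd,0x12) → 207
  i=1: xor(0x59,0x43) → 26
  i=2: xor(0x0e,0xc3) → 205
  i=3: xor(0x37,0xec) → 219

vd[0] = 207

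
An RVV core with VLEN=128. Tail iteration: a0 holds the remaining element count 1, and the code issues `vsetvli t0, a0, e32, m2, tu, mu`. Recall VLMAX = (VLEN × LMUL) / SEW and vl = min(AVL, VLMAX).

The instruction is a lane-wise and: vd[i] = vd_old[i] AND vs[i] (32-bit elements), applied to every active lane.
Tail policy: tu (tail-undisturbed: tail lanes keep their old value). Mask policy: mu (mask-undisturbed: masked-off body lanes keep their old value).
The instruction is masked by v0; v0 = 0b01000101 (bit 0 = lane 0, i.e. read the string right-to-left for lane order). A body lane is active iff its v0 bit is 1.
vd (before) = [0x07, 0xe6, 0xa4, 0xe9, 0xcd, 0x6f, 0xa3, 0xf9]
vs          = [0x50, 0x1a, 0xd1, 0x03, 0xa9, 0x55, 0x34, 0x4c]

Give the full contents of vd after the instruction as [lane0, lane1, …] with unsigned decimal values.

lanes per group: 128·2/32 = 8
vl ← min(1, 8) = 1
[0] and(0x07,0x50) = 0x00
[1] tail/keep = 0xe6
[2] tail/keep = 0xa4
[3] tail/keep = 0xe9
[4] tail/keep = 0xcd
[5] tail/keep = 0x6f
[6] tail/keep = 0xa3
[7] tail/keep = 0xf9

vd = [0, 230, 164, 233, 205, 111, 163, 249]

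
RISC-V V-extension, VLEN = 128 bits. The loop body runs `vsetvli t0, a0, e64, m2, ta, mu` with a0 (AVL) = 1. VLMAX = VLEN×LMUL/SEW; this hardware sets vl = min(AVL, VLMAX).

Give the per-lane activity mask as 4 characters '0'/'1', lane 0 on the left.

VLMAX = (128 × 2) / 64 = 4 lanes
vl ← min(1, 4) = 1
bits (lane 0 leftmost): 1000

predicate = 1000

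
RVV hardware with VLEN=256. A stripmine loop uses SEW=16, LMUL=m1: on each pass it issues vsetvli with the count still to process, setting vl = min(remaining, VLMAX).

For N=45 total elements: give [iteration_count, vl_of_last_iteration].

VLMAX = VLEN×LMUL/SEW = 256×1/16 = 16
iterations = ceil(45/16) = 3; final-pass vl = 13

[iterations, last_vl] = [3, 13]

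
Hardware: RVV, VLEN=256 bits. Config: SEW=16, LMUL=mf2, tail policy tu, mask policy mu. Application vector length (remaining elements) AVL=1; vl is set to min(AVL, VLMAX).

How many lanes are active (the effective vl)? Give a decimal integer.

vl = 1

lanes per group: 256·1/2/16 = 8
vl ← min(1, 8) = 1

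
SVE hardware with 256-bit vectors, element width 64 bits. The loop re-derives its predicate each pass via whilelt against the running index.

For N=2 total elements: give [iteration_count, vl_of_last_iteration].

[iterations, last_vl] = [1, 2]

256-bit reg / 64-bit elem → 4 lanes
2 elements at 4/iter → 1 passes, remainder 2 on the last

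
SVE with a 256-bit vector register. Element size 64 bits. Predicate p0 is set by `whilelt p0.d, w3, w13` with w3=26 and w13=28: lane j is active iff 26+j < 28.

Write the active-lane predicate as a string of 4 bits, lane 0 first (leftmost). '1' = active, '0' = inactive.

register lanes = 256/64 = 4
active while 26+j < 28, i.e. j ∈ [0,2) capped at 4 ⇒ 2
bits (lane 0 leftmost): 1100

predicate = 1100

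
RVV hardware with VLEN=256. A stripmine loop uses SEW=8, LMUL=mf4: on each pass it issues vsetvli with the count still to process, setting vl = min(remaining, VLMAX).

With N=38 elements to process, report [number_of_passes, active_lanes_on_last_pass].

lanes per group: 256·1/4/8 = 8
N=38: ⌈38/8⌉ = 5 iters; last vl = 38 − 4×8 = 6

[iterations, last_vl] = [5, 6]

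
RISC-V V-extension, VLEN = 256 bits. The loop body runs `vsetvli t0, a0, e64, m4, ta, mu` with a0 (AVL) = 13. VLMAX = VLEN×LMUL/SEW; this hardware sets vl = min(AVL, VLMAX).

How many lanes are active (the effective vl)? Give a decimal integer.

VLMAX = VLEN×LMUL/SEW = 256×4/64 = 16
vl = min(AVL, VLMAX) = min(13, 16) = 13

vl = 13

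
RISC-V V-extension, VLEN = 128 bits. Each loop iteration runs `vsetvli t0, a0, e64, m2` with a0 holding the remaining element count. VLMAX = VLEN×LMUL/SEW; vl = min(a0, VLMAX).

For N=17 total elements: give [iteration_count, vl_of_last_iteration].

VLMAX = VLEN×LMUL/SEW = 128×2/64 = 4
iterations = ceil(17/4) = 5; final-pass vl = 1

[iterations, last_vl] = [5, 1]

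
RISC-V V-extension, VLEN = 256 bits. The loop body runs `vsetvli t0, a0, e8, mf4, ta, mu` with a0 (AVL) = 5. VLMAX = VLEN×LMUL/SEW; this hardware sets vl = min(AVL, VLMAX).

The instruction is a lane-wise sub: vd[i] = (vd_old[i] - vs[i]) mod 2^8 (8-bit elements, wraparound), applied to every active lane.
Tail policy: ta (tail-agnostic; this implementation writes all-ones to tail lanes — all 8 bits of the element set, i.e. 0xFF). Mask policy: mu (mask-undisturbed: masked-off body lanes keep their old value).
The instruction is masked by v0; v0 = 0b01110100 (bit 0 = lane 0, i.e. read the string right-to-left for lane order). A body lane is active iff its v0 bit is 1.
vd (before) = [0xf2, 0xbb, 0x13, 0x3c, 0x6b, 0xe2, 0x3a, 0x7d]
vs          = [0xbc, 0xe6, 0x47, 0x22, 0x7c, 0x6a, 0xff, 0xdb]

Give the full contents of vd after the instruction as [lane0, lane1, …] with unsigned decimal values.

lanes per group: 256·1/4/8 = 8
vl = min(AVL, VLMAX) = min(5, 8) = 5
lane  0: mask-off/keep ⇒ 0xf2
lane  1: mask-off/keep ⇒ 0xbb
lane  2: sub(0x13,0x47) ⇒ 0xcc
lane  3: mask-off/keep ⇒ 0x3c
lane  4: sub(0x6b,0x7c) ⇒ 0xef
lane  5: tail/ones ⇒ 0xff
lane  6: tail/ones ⇒ 0xff
lane  7: tail/ones ⇒ 0xff

vd = [242, 187, 204, 60, 239, 255, 255, 255]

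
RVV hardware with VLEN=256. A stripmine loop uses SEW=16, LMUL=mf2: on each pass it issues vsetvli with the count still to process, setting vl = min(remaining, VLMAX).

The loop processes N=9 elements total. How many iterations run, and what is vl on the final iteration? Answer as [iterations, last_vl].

[iterations, last_vl] = [2, 1]

VLMAX = VLEN×LMUL/SEW = 256×1/2/16 = 8
N=9: ⌈9/8⌉ = 2 iters; last vl = 9 − 1×8 = 1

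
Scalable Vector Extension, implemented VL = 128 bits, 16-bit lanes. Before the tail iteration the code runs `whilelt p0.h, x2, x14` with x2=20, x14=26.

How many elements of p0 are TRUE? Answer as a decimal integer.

vl = 6

register lanes = 128/16 = 8
whilelt: lane j active iff 20+j < 26 → j < 6 → 6 active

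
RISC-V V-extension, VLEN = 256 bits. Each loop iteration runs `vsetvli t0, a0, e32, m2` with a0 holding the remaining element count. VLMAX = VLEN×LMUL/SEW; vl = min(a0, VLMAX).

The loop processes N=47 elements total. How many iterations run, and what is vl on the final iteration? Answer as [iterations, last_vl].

[iterations, last_vl] = [3, 15]

VLMAX = (256 × 2) / 32 = 16 lanes
47 elements at 16/iter → 3 passes, remainder 15 on the last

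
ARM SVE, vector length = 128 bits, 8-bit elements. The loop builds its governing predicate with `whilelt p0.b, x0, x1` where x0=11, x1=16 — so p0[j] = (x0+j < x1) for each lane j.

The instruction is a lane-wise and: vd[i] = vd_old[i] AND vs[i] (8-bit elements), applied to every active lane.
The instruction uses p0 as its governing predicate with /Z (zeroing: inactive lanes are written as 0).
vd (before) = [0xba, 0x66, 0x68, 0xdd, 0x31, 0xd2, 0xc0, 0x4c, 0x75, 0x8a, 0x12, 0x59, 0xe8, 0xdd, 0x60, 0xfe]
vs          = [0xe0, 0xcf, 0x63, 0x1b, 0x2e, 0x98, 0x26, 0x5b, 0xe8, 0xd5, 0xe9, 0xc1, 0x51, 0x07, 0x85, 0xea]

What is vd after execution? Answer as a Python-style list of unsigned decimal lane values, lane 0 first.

vd = [160, 70, 96, 25, 32, 0, 0, 0, 0, 0, 0, 0, 0, 0, 0, 0]

lane count: 128 div 8 = 16
active while 11+j < 16, i.e. j ∈ [0,5) capped at 16 ⇒ 5
  i=0: and(0xba,0xe0) → 160
  i=1: and(0x66,0xcf) → 70
  i=2: and(0x68,0x63) → 96
  i=3: and(0xdd,0x1b) → 25
  i=4: and(0x31,0x2e) → 32
  i=5: tail/zero → 0
  i=6: tail/zero → 0
  i=7: tail/zero → 0
  i=8: tail/zero → 0
  i=9: tail/zero → 0
  i=10: tail/zero → 0
  i=11: tail/zero → 0
  i=12: tail/zero → 0
  i=13: tail/zero → 0
  i=14: tail/zero → 0
  i=15: tail/zero → 0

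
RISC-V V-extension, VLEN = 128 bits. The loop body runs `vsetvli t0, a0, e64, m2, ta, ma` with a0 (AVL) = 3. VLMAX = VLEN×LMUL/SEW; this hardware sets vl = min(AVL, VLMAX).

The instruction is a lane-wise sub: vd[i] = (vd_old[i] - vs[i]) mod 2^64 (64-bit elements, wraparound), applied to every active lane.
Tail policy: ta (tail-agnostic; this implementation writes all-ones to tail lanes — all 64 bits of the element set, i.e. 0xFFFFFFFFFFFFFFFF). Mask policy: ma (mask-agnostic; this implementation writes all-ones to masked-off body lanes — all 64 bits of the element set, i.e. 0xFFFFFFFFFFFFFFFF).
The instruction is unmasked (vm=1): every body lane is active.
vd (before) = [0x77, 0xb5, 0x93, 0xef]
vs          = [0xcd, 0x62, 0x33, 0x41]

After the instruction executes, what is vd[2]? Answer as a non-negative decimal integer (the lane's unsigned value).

VLMAX = (128 × 2) / 64 = 4 lanes
vl = min(AVL, VLMAX) = min(3, 4) = 3
lane  0: sub(0x77,0xcd) ⇒ 0xffffffffffffffaa
lane  1: sub(0xb5,0x62) ⇒ 0x53
lane  2: sub(0x93,0x33) ⇒ 0x60
lane  3: tail/ones ⇒ 0xffffffffffffffff

vd[2] = 96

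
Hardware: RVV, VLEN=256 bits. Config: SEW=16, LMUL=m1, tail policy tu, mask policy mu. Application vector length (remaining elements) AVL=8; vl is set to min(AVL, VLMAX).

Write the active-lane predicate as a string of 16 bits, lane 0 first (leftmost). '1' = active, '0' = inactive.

predicate = 1111111100000000

VLMAX = (256 × 1) / 16 = 16 lanes
vl ← min(8, 16) = 8
bits (lane 0 leftmost): 1111111100000000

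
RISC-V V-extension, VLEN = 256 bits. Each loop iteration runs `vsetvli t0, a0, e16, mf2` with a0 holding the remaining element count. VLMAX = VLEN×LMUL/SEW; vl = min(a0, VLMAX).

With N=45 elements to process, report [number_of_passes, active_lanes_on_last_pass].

[iterations, last_vl] = [6, 5]

VLMAX = VLEN×LMUL/SEW = 256×1/2/16 = 8
N=45: ⌈45/8⌉ = 6 iters; last vl = 45 − 5×8 = 5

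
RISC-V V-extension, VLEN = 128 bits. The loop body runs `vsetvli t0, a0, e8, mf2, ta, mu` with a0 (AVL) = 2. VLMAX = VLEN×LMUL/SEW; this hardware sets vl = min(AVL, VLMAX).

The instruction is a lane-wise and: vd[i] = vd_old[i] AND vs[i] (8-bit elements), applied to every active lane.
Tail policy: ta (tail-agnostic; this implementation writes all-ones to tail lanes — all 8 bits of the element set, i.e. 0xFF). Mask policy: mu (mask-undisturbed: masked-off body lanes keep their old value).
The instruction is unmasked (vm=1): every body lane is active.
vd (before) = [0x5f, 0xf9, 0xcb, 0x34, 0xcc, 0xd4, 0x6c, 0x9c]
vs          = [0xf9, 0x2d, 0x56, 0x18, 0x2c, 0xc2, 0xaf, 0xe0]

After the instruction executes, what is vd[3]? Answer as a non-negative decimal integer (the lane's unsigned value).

lanes per group: 128·1/2/8 = 8
vl ← min(2, 8) = 2
[0] and(0x5f,0xf9) = 0x59
[1] and(0xf9,0x2d) = 0x29
[2] tail/ones = 0xff
[3] tail/ones = 0xff
[4] tail/ones = 0xff
[5] tail/ones = 0xff
[6] tail/ones = 0xff
[7] tail/ones = 0xff

vd[3] = 255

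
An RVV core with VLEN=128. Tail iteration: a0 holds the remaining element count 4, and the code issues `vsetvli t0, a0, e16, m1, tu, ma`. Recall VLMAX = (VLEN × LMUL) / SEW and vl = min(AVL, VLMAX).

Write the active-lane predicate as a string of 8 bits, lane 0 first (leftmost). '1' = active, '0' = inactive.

lanes per group: 128·1/16 = 8
vl ← min(4, 8) = 4
bits (lane 0 leftmost): 11110000

predicate = 11110000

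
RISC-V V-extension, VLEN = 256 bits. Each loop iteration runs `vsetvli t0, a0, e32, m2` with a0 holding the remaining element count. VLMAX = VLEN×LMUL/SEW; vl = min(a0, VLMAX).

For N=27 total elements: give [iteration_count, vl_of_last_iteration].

lanes per group: 256·2/32 = 16
27 elements at 16/iter → 2 passes, remainder 11 on the last

[iterations, last_vl] = [2, 11]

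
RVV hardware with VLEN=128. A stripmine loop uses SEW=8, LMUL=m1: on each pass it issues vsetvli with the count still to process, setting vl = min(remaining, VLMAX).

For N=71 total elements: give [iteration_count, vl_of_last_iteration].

lanes per group: 128·1/8 = 16
iterations = ceil(71/16) = 5; final-pass vl = 7

[iterations, last_vl] = [5, 7]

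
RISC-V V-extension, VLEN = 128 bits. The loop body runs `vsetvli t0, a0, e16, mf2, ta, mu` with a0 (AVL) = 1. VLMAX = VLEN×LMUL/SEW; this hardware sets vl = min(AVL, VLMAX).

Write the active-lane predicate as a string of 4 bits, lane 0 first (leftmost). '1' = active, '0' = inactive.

predicate = 1000

lanes per group: 128·1/2/16 = 4
vl ← min(1, 4) = 1
bits (lane 0 leftmost): 1000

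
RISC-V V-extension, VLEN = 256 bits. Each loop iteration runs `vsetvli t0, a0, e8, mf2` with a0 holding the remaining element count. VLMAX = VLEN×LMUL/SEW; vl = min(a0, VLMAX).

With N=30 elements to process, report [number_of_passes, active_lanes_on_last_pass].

[iterations, last_vl] = [2, 14]

VLMAX = VLEN×LMUL/SEW = 256×1/2/8 = 16
iterations = ceil(30/16) = 2; final-pass vl = 14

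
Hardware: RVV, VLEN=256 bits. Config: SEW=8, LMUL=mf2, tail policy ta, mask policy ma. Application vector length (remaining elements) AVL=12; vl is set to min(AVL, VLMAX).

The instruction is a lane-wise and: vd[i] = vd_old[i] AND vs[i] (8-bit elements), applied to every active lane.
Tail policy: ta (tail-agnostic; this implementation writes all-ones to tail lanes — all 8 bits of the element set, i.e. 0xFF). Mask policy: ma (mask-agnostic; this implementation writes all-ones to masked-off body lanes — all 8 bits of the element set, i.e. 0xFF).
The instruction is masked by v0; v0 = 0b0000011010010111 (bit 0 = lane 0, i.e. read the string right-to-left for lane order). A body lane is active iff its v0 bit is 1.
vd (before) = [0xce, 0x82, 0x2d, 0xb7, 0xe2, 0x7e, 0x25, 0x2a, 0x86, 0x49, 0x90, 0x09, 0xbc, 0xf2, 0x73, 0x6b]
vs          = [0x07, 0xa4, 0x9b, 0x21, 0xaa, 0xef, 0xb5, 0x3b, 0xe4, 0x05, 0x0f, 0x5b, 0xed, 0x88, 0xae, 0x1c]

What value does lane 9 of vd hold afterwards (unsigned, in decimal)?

VLMAX = (256 × 1/2) / 8 = 16 lanes
vl ← min(12, 16) = 12
vd[0] and(0xce,0x07) -> 0x06
vd[1] and(0x82,0xa4) -> 0x80
vd[2] and(0x2d,0x9b) -> 0x09
vd[3] mask-off/ones -> 0xff
vd[4] and(0xe2,0xaa) -> 0xa2
vd[5] mask-off/ones -> 0xff
vd[6] mask-off/ones -> 0xff
vd[7] and(0x2a,0x3b) -> 0x2a
vd[8] mask-off/ones -> 0xff
vd[9] and(0x49,0x05) -> 0x01
vd[10] and(0x90,0x0f) -> 0x00
vd[11] mask-off/ones -> 0xff
vd[12] tail/ones -> 0xff
vd[13] tail/ones -> 0xff
vd[14] tail/ones -> 0xff
vd[15] tail/ones -> 0xff

vd[9] = 1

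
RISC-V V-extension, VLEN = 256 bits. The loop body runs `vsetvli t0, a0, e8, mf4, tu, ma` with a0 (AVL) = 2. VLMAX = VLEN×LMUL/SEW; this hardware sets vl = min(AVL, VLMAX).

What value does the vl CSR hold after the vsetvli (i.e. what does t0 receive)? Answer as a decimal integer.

vl = 2

lanes per group: 256·1/4/8 = 8
AVL=2 ≤ VLMAX=8, so vl = 2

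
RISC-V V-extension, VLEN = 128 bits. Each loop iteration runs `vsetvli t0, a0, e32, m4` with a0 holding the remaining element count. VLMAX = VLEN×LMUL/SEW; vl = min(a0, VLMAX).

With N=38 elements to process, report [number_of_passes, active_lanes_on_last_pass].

lanes per group: 128·4/32 = 16
38 elements at 16/iter → 3 passes, remainder 6 on the last

[iterations, last_vl] = [3, 6]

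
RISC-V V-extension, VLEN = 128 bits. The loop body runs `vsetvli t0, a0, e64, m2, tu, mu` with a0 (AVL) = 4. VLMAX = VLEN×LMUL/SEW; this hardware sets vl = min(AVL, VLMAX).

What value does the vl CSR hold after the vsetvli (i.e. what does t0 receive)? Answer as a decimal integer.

VLMAX = (128 × 2) / 64 = 4 lanes
AVL=4 ≤ VLMAX=4, so vl = 4

vl = 4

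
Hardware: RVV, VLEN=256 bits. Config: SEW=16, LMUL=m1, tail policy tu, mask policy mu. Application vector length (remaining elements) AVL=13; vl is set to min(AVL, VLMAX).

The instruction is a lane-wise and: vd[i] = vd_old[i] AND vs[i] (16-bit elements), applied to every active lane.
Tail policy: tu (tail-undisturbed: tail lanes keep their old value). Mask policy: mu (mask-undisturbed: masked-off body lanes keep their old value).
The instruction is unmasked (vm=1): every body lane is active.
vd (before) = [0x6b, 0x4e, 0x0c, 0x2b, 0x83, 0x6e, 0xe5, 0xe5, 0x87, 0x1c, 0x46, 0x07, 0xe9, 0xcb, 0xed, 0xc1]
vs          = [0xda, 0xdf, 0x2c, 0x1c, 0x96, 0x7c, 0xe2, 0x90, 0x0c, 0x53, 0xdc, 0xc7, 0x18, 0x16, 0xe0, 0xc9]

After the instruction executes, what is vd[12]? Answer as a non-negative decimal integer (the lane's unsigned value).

VLMAX = VLEN×LMUL/SEW = 256×1/16 = 16
vl ← min(13, 16) = 13
  i=0: and(0x6b,0xda) → 74
  i=1: and(0x4e,0xdf) → 78
  i=2: and(0x0c,0x2c) → 12
  i=3: and(0x2b,0x1c) → 8
  i=4: and(0x83,0x96) → 130
  i=5: and(0x6e,0x7c) → 108
  i=6: and(0xe5,0xe2) → 224
  i=7: and(0xe5,0x90) → 128
  i=8: and(0x87,0x0c) → 4
  i=9: and(0x1c,0x53) → 16
  i=10: and(0x46,0xdc) → 68
  i=11: and(0x07,0xc7) → 7
  i=12: and(0xe9,0x18) → 8
  i=13: tail/keep → 203
  i=14: tail/keep → 237
  i=15: tail/keep → 193

vd[12] = 8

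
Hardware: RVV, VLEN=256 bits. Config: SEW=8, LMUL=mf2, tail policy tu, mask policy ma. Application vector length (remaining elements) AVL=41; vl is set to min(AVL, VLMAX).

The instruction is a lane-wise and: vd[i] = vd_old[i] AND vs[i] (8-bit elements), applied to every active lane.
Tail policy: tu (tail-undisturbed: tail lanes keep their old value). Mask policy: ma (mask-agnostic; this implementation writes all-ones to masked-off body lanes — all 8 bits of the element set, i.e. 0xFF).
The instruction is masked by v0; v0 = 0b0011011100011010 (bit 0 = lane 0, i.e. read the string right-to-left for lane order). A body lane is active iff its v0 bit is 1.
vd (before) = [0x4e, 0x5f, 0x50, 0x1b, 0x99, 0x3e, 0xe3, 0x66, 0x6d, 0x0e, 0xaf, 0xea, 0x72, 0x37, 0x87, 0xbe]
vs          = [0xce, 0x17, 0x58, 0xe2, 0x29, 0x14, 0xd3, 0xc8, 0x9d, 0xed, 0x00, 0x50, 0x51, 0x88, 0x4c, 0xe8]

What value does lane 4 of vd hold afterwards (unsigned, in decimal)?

vd[4] = 9

lanes per group: 256·1/2/8 = 16
AVL=41 > VLMAX=16, so vl = 16
vd[0] mask-off/ones -> 0xff
vd[1] and(0x5f,0x17) -> 0x17
vd[2] mask-off/ones -> 0xff
vd[3] and(0x1b,0xe2) -> 0x02
vd[4] and(0x99,0x29) -> 0x09
vd[5] mask-off/ones -> 0xff
vd[6] mask-off/ones -> 0xff
vd[7] mask-off/ones -> 0xff
vd[8] and(0x6d,0x9d) -> 0x0d
vd[9] and(0x0e,0xed) -> 0x0c
vd[10] and(0xaf,0x00) -> 0x00
vd[11] mask-off/ones -> 0xff
vd[12] and(0x72,0x51) -> 0x50
vd[13] and(0x37,0x88) -> 0x00
vd[14] mask-off/ones -> 0xff
vd[15] mask-off/ones -> 0xff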